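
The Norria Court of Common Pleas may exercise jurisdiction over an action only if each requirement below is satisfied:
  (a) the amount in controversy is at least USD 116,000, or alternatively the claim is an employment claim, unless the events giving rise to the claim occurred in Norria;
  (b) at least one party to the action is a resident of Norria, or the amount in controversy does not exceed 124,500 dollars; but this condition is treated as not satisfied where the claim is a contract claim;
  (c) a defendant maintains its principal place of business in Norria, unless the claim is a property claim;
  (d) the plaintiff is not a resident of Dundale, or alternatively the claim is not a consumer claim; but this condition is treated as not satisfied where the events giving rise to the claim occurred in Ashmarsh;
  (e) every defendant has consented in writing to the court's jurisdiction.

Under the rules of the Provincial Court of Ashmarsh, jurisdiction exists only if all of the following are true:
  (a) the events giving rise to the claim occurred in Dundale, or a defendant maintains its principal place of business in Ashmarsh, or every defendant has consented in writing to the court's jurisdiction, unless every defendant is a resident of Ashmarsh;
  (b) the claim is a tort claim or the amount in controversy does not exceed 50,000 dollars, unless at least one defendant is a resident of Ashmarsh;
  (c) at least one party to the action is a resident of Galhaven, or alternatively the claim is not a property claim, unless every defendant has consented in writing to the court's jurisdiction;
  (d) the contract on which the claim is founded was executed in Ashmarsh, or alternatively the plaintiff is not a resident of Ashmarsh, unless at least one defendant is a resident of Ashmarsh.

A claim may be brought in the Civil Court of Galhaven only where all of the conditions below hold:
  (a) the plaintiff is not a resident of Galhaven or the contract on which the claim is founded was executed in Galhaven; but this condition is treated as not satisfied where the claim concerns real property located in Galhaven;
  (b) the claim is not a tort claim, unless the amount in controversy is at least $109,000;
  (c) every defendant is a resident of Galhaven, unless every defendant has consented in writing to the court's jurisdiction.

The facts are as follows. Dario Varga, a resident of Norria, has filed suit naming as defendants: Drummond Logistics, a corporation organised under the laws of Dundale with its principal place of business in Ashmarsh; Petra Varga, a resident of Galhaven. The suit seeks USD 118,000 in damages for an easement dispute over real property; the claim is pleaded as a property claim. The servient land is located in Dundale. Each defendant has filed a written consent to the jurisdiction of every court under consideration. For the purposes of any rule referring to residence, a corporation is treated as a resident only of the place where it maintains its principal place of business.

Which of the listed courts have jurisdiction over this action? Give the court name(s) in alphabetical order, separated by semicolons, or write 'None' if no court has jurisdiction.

the Civil Court of Galhaven; the Norria Court of Common Pleas; the Provincial Court of Ashmarsh

The Norria Court of Common Pleas:
  (a) The amount in controversy is USD 118,000, which meets the $116,000 floor, so this disjunct is met. Condition met.
  (b) Dario Varga resides in Norria, which satisfies one of the alternatives. The carve-out does not apply: the claim is a property claim, not a contract claim. Satisfied.
  (c) The corporate defendant(s) have their principal place of business in Ashmarsh, not Norria. However, the claim is a property claim, so the 'unless' proviso supplies this condition. Satisfied.
  (d) The plaintiff resides in Norria, which is not Dundale, which satisfies one of the alternatives. The carve-out does not apply: the operative events occurred in Dundale, not Ashmarsh. Condition met.
  (e) Every defendant has filed written consent. Met.
  → Every requirement is satisfied — jurisdiction.
The Provincial Court of Ashmarsh:
  (a) The operative events occurred in Dundale, so one alternative holds. Satisfied.
  (b) The claim is a property claim, not a tort claim; the amount in controversy is 118,000 dollars, above the USD 50,000 ceiling — none of the alternatives is met. But Drummond Logistics resides in Ashmarsh, and the 'unless' clause therefore excuses the requirement. Condition met.
  (c) Petra Varga resides in Galhaven, so this disjunct is met. Condition met.
  (d) The plaintiff resides in Norria, which is not Ashmarsh, which satisfies one of the alternatives. Met.
  → The court has jurisdiction.
The Civil Court of Galhaven:
  (a) The plaintiff resides in Norria, which is not Galhaven, which satisfies one of the alternatives. The carve-out does not apply: the property lies in Dundale, not Galhaven. Satisfied.
  (b) The claim is a property claim, not a tort claim. Met.
  (c) The defendants reside as follows — Drummond Logistics in Ashmarsh, Petra Varga in Galhaven — not all in Galhaven. The proviso rescues it, though: every defendant has filed written consent. Satisfied.
  → All conditions met; jurisdiction exists.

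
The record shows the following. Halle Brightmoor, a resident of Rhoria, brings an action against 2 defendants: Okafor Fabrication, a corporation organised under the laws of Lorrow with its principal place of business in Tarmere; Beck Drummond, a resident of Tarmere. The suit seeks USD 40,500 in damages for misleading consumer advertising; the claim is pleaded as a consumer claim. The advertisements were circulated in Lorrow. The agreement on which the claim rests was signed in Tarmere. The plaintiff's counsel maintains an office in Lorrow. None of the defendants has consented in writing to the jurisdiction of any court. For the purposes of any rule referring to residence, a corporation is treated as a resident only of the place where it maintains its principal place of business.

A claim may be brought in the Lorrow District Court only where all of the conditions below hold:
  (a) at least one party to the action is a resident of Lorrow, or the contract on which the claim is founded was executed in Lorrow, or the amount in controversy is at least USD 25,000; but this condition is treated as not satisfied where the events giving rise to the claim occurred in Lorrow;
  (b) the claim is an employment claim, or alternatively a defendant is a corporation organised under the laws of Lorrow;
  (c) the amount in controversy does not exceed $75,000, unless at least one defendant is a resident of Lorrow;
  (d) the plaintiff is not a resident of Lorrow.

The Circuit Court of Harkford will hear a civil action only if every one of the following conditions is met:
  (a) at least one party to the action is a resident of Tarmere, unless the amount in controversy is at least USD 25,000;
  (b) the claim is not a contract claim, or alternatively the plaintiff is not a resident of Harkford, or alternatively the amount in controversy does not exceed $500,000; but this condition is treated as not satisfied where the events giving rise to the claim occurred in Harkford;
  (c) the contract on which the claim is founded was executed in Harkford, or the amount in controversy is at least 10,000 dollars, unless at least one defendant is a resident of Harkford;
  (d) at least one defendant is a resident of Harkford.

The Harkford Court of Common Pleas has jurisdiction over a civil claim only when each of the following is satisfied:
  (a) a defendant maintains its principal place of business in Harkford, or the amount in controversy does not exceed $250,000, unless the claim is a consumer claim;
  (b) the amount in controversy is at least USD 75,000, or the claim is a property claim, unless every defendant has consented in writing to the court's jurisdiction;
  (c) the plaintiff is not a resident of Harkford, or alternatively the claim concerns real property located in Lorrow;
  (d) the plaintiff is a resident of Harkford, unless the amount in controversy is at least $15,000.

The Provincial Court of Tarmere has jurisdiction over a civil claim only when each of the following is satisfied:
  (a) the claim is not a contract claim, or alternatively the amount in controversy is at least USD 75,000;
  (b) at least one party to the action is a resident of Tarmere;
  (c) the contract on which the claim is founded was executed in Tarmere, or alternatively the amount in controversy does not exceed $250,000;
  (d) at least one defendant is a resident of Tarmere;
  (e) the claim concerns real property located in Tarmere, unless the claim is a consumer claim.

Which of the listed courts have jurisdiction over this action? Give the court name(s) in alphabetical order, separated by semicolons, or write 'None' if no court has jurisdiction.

the Provincial Court of Tarmere

The Lorrow District Court:
  (a) The amount in controversy is USD 40,500, which meets the USD 25,000 floor, so one alternative holds. But the carve-out bites: the operative events occurred in Lorrow. Fails.
  (b) Okafor Fabrication is organised under the laws of Lorrow, so one alternative holds. Met.
  (c) The amount in controversy is 40,500 dollars, within the USD 75,000 ceiling. Met.
  (d) The plaintiff resides in Rhoria, which is not Lorrow. Met.
  → Not every requirement is met — no jurisdiction.
The Circuit Court of Harkford:
  (a) Okafor Fabrication resides in Tarmere. Satisfied.
  (b) The claim is a consumer claim, not a contract claim, which satisfies one of the alternatives. The carve-out does not apply: the operative events occurred in Lorrow, not Harkford. Condition met.
  (c) The amount in controversy is USD 40,500, which meets the USD 10,000 floor, so one alternative holds. Satisfied.
  (d) No defendant resides in Harkford (they reside in Tarmere, Tarmere). Fails.
  → No jurisdiction.
The Harkford Court of Common Pleas:
  (a) The amount in controversy is 40,500 dollars, within the USD 250,000 ceiling — that alternative is enough. Met.
  (b) The amount in controversy is $40,500, below the $75,000 floor; the claim is a consumer claim, not a property claim — no alternative holds. The proviso offers no rescue either, since no such written consent has been filed. Fails.
  (c) The plaintiff resides in Rhoria, which is not Harkford, which satisfies one of the alternatives. Satisfied.
  (d) The plaintiff resides in Rhoria, not Harkford. However, the amount in controversy is USD 40,500, which meets the $15,000 floor, so the 'unless' proviso supplies this condition. Condition met.
  → No jurisdiction.
The Provincial Court of Tarmere:
  (a) The claim is a consumer claim, not a contract claim — that alternative is enough. Met.
  (b) Okafor Fabrication resides in Tarmere. Met.
  (c) The contract was executed in Tarmere, which satisfies one of the alternatives. Satisfied.
  (d) Okafor Fabrication resides in Tarmere. Satisfied.
  (e) The claim does not concern real property. The proviso rescues it, though: the claim is a consumer claim. Condition met.
  → The court has jurisdiction.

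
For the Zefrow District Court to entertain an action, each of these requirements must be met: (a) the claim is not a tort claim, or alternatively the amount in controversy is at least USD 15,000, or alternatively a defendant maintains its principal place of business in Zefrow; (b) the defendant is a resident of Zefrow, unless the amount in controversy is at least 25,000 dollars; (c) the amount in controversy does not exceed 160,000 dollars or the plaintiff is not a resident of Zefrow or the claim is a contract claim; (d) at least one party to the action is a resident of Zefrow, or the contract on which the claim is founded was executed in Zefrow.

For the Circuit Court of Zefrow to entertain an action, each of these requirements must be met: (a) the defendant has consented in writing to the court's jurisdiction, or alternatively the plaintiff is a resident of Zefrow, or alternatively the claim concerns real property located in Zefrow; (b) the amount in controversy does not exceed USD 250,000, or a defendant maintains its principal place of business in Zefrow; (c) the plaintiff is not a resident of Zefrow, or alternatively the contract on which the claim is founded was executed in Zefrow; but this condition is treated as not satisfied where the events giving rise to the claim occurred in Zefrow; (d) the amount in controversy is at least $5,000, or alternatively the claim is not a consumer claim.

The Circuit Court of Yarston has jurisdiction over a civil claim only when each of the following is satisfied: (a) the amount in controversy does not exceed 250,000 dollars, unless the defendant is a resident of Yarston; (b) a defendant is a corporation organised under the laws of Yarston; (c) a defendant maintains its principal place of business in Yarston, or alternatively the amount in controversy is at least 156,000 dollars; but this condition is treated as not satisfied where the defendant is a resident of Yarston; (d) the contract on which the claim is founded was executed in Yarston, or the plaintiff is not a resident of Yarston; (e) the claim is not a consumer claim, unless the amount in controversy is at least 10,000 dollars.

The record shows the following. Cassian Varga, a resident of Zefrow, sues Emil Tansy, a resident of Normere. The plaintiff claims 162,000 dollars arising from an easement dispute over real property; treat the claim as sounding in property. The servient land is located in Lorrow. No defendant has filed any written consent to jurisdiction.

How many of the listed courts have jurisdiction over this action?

The Zefrow District Court:
  (a) The claim is a property claim, not a tort claim — that alternative is enough. Met.
  (b) The defendant resides in Normere, not Zefrow. However, the amount in controversy is USD 162,000, which meets the $25,000 floor, so the 'unless' proviso supplies this condition. Satisfied.
  (c) The amount in controversy is 162,000 dollars, above the 160,000 dollars ceiling; the plaintiff resides in Zefrow; the claim is a property claim, not a contract claim — no alternative holds. Not satisfied.
  (d) Cassian Varga resides in Zefrow, so this disjunct is met. Met.
  → The court lacks jurisdiction.
The Circuit Court of Zefrow:
  (a) The plaintiff resides in Zefrow, which satisfies one of the alternatives. Met.
  (b) The amount in controversy is 162,000 dollars, within the 250,000 dollars ceiling, so one alternative holds. Satisfied.
  (c) The plaintiff resides in Zefrow; no contract (and hence no place of execution) is alleged — every alternative fails. Condition not met.
  (d) The amount in controversy is $162,000, which meets the 5,000 dollars floor, so one alternative holds. Condition met.
  → No jurisdiction.
The Circuit Court of Yarston:
  (a) The amount in controversy is 162,000 dollars, within the $250,000 ceiling. Condition met.
  (b) No defendant is a corporation. Condition not met.
  (c) The amount in controversy is $162,000, which meets the $156,000 floor, so one alternative holds. The exception is not triggered, since the defendant resides in Normere, not Yarston. Met.
  (d) The plaintiff resides in Zefrow, which is not Yarston, so one alternative holds. Condition met.
  (e) The claim is a property claim, not a consumer claim. Satisfied.
  → No jurisdiction.
No court satisfies all of its conditions.

0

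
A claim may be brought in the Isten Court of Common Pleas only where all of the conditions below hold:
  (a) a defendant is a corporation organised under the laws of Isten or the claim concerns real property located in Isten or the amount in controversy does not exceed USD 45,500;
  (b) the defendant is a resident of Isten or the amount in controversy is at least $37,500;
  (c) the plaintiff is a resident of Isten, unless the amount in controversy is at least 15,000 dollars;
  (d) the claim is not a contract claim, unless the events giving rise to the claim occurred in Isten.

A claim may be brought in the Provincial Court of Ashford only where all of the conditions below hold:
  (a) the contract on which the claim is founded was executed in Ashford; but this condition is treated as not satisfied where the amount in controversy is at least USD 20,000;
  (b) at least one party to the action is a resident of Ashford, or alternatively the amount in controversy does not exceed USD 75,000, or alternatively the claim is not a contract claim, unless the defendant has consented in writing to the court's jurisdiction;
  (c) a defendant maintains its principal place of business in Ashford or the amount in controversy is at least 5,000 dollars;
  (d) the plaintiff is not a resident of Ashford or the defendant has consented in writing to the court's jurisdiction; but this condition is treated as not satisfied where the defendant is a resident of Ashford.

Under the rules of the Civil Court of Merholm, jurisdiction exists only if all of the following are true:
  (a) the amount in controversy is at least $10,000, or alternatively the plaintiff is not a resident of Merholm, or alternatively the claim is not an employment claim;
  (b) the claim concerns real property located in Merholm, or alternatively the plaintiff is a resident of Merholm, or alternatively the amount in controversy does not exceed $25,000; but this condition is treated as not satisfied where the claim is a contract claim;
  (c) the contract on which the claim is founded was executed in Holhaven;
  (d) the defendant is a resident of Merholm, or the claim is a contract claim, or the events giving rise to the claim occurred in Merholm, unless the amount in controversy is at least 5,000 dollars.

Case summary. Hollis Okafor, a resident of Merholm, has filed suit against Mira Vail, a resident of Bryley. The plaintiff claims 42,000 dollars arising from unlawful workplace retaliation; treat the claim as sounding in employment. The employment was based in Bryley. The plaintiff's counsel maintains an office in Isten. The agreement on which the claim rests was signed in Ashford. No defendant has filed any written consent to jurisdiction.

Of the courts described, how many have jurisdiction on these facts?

1

The Isten Court of Common Pleas:
  (a) The amount in controversy is 42,000 dollars, within the 45,500 dollars ceiling, so this disjunct is met. Condition met.
  (b) The amount in controversy is $42,000, which meets the 37,500 dollars floor — that alternative is enough. Met.
  (c) The plaintiff resides in Merholm, not Isten. However, the amount in controversy is $42,000, which meets the 15,000 dollars floor, so the 'unless' proviso supplies this condition. Satisfied.
  (d) The claim is an employment claim, not a contract claim. Condition met.
  → The court has jurisdiction.
The Provincial Court of Ashford:
  (a) The contract was executed in Ashford. But the amount in controversy is USD 42,000, which meets the $20,000 floor, triggering the carve-out and defeating this condition. Not satisfied.
  (b) The amount in controversy is 42,000 dollars, within the 75,000 dollars ceiling — that alternative is enough. Met.
  (c) The amount in controversy is USD 42,000, which meets the 5,000 dollars floor, so this disjunct is met. Satisfied.
  (d) The plaintiff resides in Merholm, which is not Ashford, so one alternative holds. The exception is not triggered, since the defendant resides in Bryley, not Ashford. Met.
  → No jurisdiction.
The Civil Court of Merholm:
  (a) The amount in controversy is $42,000, which meets the USD 10,000 floor, which satisfies one of the alternatives. Met.
  (b) The plaintiff resides in Merholm, so this disjunct is met. And the carve-out is inapplicable — the claim is an employment claim, not a contract claim. Met.
  (c) The contract was executed in Ashford, not Holhaven. Not met.
  (d) The defendant resides in Bryley, not Merholm; the claim is an employment claim, not a contract claim; the operative events occurred in Bryley, not Merholm — none of the alternatives is met. However, the amount in controversy is $42,000, which meets the $5,000 floor, so the 'unless' proviso supplies this condition. Satisfied.
  → At least one condition fails; no jurisdiction.
Courts with jurisdiction: the Isten Court of Common Pleas — 1 in total.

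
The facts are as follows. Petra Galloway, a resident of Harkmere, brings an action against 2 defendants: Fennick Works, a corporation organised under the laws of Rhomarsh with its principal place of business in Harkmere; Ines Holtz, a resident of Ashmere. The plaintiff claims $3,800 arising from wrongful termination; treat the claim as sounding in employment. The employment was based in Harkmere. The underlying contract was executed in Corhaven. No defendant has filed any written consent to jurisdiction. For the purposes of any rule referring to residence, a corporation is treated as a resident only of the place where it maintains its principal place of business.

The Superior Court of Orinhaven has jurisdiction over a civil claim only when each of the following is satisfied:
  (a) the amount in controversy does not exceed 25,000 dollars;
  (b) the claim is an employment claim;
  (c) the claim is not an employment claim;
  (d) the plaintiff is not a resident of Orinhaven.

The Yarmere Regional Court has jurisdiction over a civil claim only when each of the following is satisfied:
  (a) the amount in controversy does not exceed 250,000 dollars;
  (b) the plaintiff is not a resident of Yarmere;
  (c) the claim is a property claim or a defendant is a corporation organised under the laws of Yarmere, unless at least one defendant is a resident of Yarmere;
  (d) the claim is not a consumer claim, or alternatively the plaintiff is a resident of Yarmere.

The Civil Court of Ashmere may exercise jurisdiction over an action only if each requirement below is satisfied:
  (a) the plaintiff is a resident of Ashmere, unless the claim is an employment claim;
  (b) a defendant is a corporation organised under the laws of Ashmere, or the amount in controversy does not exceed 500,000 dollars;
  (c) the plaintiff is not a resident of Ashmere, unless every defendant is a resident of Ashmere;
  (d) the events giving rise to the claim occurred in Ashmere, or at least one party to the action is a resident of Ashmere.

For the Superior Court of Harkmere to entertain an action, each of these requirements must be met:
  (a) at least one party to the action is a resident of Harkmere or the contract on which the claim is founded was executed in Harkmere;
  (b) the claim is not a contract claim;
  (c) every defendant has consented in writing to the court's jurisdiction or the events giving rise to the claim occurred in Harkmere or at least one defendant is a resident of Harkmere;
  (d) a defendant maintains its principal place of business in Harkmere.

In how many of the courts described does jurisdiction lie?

The Superior Court of Orinhaven:
  (a) The amount in controversy is 3,800 dollars, within the USD 25,000 ceiling. Met.
  (b) The claim is an employment claim. Satisfied.
  (c) The claim is an employment claim. Not met.
  (d) The plaintiff resides in Harkmere, which is not Orinhaven. Met.
  → No jurisdiction.
The Yarmere Regional Court:
  (a) The amount in controversy is 3,800 dollars, within the 250,000 dollars ceiling. Condition met.
  (b) The plaintiff resides in Harkmere, which is not Yarmere. Met.
  (c) The claim is an employment claim, not a property claim; the corporate defendant(s) are organised in Rhomarsh, not Yarmere — every alternative fails. And no defendant resides in Yarmere (they reside in Harkmere, Ashmere), so the proviso does not save it. Condition not met.
  (d) The claim is an employment claim, not a consumer claim, so one alternative holds. Satisfied.
  → At least one condition fails; no jurisdiction.
The Civil Court of Ashmere:
  (a) The plaintiff resides in Harkmere, not Ashmere. But the claim is an employment claim, and the 'unless' clause therefore excuses the requirement. Satisfied.
  (b) The amount in controversy is USD 3,800, within the $500,000 ceiling, so one alternative holds. Condition met.
  (c) The plaintiff resides in Harkmere, which is not Ashmere. Met.
  (d) Ines Holtz resides in Ashmere, so one alternative holds. Met.
  → All conditions met; jurisdiction exists.
The Superior Court of Harkmere:
  (a) Petra Galloway resides in Harkmere, so this disjunct is met. Satisfied.
  (b) The claim is an employment claim, not a contract claim. Met.
  (c) The operative events occurred in Harkmere, so one alternative holds. Condition met.
  (d) Fennick Works has its principal place of business in Harkmere. Satisfied.
  → Jurisdiction lies.
Courts with jurisdiction: the Civil Court of Ashmere, the Superior Court of Harkmere — 2 in total.

2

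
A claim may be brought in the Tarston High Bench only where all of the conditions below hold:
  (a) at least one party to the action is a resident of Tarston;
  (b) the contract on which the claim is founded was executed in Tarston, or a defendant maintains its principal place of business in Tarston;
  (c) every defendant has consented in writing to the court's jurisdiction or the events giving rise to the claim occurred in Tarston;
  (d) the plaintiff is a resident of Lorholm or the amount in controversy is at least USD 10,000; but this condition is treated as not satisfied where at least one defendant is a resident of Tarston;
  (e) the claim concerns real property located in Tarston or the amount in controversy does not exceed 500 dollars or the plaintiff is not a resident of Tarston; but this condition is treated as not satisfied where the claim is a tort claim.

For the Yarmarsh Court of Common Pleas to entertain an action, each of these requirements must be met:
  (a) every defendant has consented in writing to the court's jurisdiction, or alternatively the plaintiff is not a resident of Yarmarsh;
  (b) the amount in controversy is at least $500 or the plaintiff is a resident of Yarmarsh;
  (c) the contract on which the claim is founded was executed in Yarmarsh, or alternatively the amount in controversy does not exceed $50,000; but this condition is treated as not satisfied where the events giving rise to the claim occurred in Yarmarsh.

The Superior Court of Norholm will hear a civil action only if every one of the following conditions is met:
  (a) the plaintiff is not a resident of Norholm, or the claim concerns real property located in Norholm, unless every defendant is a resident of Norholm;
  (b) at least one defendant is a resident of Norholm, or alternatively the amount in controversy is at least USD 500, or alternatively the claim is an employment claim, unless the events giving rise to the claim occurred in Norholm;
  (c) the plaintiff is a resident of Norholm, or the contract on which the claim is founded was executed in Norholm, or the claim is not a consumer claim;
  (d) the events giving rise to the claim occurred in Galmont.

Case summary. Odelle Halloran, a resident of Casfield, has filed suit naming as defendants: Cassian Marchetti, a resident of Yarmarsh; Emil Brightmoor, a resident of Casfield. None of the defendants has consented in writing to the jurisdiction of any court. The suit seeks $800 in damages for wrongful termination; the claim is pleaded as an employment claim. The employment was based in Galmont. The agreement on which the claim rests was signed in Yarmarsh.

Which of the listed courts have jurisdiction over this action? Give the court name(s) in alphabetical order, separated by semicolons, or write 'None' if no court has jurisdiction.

the Superior Court of Norholm; the Yarmarsh Court of Common Pleas

The Tarston High Bench:
  (a) No party resides in Tarston. Not satisfied.
  (b) The contract was executed in Yarmarsh, not Tarston; no defendant is a corporation — no alternative holds. Fails.
  (c) No such written consent has been filed; the operative events occurred in Galmont, not Tarston — no alternative holds. Not met.
  (d) The plaintiff resides in Casfield, not Lorholm; the amount in controversy is $800, below the $10,000 floor — no alternative holds. Not met.
  (e) The plaintiff resides in Casfield, which is not Tarston, which satisfies one of the alternatives. The exception is not triggered, since the claim is an employment claim, not a tort claim. Condition met.
  → Not every requirement is met — no jurisdiction.
The Yarmarsh Court of Common Pleas:
  (a) The plaintiff resides in Casfield, which is not Yarmarsh, so this disjunct is met. Satisfied.
  (b) The amount in controversy is 800 dollars, which meets the $500 floor, which satisfies one of the alternatives. Met.
  (c) The contract was executed in Yarmarsh, so this disjunct is met. And the carve-out is inapplicable — the operative events occurred in Galmont, not Yarmarsh. Met.
  → All conditions met; jurisdiction exists.
The Superior Court of Norholm:
  (a) The plaintiff resides in Casfield, which is not Norholm, so one alternative holds. Satisfied.
  (b) The amount in controversy is USD 800, which meets the $500 floor, which satisfies one of the alternatives. Satisfied.
  (c) The claim is an employment claim, not a consumer claim, so this disjunct is met. Met.
  (d) The operative events occurred in Galmont. Met.
  → All conditions met; jurisdiction exists.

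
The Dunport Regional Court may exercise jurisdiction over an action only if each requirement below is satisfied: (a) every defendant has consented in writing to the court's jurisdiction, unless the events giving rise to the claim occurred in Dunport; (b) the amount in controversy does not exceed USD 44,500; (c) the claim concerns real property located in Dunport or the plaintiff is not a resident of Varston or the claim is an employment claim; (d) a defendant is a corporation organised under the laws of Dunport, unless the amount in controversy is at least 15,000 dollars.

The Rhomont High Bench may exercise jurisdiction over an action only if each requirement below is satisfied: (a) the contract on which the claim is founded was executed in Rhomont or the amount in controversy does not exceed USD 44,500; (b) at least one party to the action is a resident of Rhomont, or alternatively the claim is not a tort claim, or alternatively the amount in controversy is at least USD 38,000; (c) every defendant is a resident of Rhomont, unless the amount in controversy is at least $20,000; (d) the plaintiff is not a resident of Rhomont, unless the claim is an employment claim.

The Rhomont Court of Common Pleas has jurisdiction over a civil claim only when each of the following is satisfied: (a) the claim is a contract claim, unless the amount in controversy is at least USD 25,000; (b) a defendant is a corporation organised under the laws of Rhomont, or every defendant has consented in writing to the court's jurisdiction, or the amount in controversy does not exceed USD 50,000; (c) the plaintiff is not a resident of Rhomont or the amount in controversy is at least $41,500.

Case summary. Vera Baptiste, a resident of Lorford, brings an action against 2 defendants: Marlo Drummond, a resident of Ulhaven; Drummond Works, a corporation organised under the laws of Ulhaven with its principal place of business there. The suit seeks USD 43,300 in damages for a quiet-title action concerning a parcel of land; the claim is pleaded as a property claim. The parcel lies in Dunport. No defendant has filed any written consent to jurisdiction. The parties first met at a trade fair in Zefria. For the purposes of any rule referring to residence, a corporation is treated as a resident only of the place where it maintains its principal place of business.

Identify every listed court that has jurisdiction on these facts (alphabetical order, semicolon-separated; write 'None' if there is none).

the Dunport Regional Court; the Rhomont Court of Common Pleas; the Rhomont High Bench

The Dunport Regional Court:
  (a) No such written consent has been filed. But the operative events occurred in Dunport, and the 'unless' clause therefore excuses the requirement. Satisfied.
  (b) The amount in controversy is 43,300 dollars, within the 44,500 dollars ceiling. Met.
  (c) The property lies in Dunport, which satisfies one of the alternatives. Condition met.
  (d) The corporate defendant(s) are organised in Ulhaven, not Dunport. But the amount in controversy is $43,300, which meets the $15,000 floor, and the 'unless' clause therefore excuses the requirement. Met.
  → All conditions met; jurisdiction exists.
The Rhomont High Bench:
  (a) The amount in controversy is $43,300, within the 44,500 dollars ceiling, so this disjunct is met. Satisfied.
  (b) The claim is a property claim, not a tort claim, so this disjunct is met. Met.
  (c) The defendants reside as follows — Marlo Drummond in Ulhaven, Drummond Works in Ulhaven — not all in Rhomont. However, the amount in controversy is 43,300 dollars, which meets the USD 20,000 floor, so the 'unless' proviso supplies this condition. Met.
  (d) The plaintiff resides in Lorford, which is not Rhomont. Condition met.
  → All conditions met; jurisdiction exists.
The Rhomont Court of Common Pleas:
  (a) The claim is a property claim, not a contract claim. The proviso rescues it, though: the amount in controversy is 43,300 dollars, which meets the $25,000 floor. Met.
  (b) The amount in controversy is 43,300 dollars, within the USD 50,000 ceiling, so this disjunct is met. Condition met.
  (c) The plaintiff resides in Lorford, which is not Rhomont, which satisfies one of the alternatives. Met.
  → Jurisdiction lies.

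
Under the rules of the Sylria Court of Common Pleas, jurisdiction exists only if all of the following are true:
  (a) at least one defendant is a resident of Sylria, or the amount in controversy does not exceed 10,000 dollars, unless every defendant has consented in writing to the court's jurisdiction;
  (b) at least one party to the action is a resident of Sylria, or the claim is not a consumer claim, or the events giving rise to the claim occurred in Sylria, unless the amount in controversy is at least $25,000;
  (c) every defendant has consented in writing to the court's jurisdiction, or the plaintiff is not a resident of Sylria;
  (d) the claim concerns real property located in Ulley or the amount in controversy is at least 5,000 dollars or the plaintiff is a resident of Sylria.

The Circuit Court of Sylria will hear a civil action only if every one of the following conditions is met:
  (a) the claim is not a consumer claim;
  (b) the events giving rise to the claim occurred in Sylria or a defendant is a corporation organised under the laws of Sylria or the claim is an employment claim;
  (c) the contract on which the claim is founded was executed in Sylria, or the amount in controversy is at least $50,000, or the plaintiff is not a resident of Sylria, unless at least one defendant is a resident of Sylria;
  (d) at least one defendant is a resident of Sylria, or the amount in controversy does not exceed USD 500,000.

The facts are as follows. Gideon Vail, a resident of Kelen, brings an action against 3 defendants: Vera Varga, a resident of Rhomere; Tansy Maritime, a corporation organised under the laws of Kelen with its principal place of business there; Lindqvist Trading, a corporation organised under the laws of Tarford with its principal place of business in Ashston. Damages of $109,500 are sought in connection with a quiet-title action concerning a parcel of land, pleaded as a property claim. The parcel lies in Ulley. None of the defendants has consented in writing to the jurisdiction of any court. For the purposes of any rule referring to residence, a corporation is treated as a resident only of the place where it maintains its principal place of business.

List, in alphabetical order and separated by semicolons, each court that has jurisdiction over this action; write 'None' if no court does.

None

The Sylria Court of Common Pleas:
  (a) No defendant resides in Sylria (they reside in Rhomere, Kelen, Ashston); the amount in controversy is USD 109,500, above the $10,000 ceiling — no alternative holds. The proviso offers no rescue either, since no such written consent has been filed. Not satisfied.
  (b) The claim is a property claim, not a consumer claim, so one alternative holds. Condition met.
  (c) The plaintiff resides in Kelen, which is not Sylria — that alternative is enough. Met.
  (d) The property lies in Ulley — that alternative is enough. Met.
  → At least one condition fails; no jurisdiction.
The Circuit Court of Sylria:
  (a) The claim is a property claim, not a consumer claim. Condition met.
  (b) The operative events occurred in Ulley, not Sylria; the corporate defendant(s) are organised in Kelen, Tarford, not Sylria; the claim is a property claim, not an employment claim — no alternative holds. Condition not met.
  (c) The amount in controversy is 109,500 dollars, which meets the 50,000 dollars floor, so this disjunct is met. Met.
  (d) The amount in controversy is 109,500 dollars, within the USD 500,000 ceiling — that alternative is enough. Condition met.
  → Not every requirement is met — no jurisdiction.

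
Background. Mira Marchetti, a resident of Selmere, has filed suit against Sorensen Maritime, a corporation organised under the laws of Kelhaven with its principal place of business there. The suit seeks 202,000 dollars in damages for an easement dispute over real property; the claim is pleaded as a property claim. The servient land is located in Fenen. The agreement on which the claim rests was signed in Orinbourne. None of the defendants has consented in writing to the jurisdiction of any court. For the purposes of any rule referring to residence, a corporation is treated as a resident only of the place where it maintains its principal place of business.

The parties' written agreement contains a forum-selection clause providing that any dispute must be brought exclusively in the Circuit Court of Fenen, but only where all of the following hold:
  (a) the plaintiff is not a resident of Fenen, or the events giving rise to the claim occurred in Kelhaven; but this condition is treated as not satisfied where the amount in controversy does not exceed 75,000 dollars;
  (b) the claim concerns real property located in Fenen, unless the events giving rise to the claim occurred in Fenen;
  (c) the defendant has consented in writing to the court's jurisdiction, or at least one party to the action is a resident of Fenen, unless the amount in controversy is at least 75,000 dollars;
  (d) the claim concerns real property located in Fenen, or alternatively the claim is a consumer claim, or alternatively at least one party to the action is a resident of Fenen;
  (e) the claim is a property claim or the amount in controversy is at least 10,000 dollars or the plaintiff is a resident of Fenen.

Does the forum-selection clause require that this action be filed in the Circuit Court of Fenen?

Yes

The Circuit Court of Fenen:
  (a) The plaintiff resides in Selmere, which is not Fenen, so this disjunct is met. The carve-out does not apply: the amount in controversy is USD 202,000, above the 75,000 dollars ceiling. Condition met.
  (b) The property lies in Fenen. Condition met.
  (c) No such written consent has been filed; no party resides in Fenen — none of the alternatives is met. But the amount in controversy is USD 202,000, which meets the USD 75,000 floor, and the 'unless' clause therefore excuses the requirement. Satisfied.
  (d) The property lies in Fenen, so one alternative holds. Condition met.
  (e) The claim is a property claim, so one alternative holds. Satisfied.
  → The clause applies.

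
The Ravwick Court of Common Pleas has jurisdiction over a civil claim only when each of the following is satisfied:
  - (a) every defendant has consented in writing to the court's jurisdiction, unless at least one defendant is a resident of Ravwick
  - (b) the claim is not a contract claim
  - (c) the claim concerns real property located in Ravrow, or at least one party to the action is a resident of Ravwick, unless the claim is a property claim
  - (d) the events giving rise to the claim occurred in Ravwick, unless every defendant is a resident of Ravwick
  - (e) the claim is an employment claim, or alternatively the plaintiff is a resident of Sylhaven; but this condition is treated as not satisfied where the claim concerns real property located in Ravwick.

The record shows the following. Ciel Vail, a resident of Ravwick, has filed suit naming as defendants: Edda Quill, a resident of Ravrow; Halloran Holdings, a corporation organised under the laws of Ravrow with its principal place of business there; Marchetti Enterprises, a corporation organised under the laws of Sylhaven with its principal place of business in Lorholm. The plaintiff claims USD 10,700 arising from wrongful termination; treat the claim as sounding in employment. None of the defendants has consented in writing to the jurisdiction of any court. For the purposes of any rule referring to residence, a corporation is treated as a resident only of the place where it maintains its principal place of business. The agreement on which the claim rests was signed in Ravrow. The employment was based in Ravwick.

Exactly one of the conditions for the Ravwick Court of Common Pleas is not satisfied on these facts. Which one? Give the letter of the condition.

The Ravwick Court of Common Pleas:
  (a) No such written consent has been filed. The proviso offers no rescue either, since no defendant resides in Ravwick (they reside in Ravrow, Ravrow, Lorholm). Condition not met.
  (b) The claim is an employment claim, not a contract claim. Condition met.
  (c) Ciel Vail resides in Ravwick — that alternative is enough. Condition met.
  (d) The operative events occurred in Ravwick. Met.
  (e) The claim is an employment claim, which satisfies one of the alternatives. The exception is not triggered, since the claim does not concern real property. Satisfied.
Only condition (a) fails.

(a)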